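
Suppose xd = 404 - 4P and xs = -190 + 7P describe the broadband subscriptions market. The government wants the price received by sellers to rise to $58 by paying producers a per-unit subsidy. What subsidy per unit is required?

Required subsidy s = $11 per unit

At a seller price of 58, quantity supplied is -190 + 7·58 = 216.
Buyers absorb 216 only when they pay Pb with 404 − 4·Pb = 216, i.e. Pb = 47.
s = Ps − Pb = 58 − 47 = 11.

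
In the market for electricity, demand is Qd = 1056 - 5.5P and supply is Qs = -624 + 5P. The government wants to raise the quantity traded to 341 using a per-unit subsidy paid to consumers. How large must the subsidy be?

At Q = 341, invert demand for the buyer price: Pb = (1056 − 341)/5.5 = 130; invert supply for the seller price: Ps = (341 − (-624))/5 = 193.
The subsidy must fill the gap: s = Ps − Pb = 193 − 130 = 63.

Required subsidy s = 63 per unit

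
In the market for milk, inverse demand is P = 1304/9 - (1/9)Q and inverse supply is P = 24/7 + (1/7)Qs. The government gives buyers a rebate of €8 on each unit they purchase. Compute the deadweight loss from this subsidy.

Deadweight loss = €126

Pre-subsidy: 1304/9 - (1/9)Q = 24/7 + (1/7)Q gives Q* = 557 and P* = 83.
With the rebate, buyers effectively pay Pb = Ps − 8, where Ps is the price sellers receive.
On the curves, Pb = 1304/9 - (1/9)Q and Ps = 24/7 + (1/7)Q; the wedge Ps − Pb = 8 gives 24/7 + (1/7)Q − (1304/9 - (1/9)Q) = 8, so Q' = 588.5.
Then Pb = 1304/9 − (1/9)·588.5 = 79.5 and Ps = 24/7 + (1/7)·588.5 = 87.5.
The subsidy expands output by 588.5 − 557 = 31.5 past the efficient level; on those units the gap between marginal cost and willingness to pay runs from 0 up to 8.
DWL = ½ × 8 × 31.5 = 126.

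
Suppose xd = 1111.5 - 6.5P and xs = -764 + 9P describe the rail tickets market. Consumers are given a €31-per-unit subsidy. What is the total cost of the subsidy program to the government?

Government cost = €13702

Pre-subsidy: 1111.5 - 6.5P = -764 + 9P gives P* = 121, x* = 325.
With the rebate, buyers effectively pay Pb = Ps − 31, where Ps is the price sellers receive.
Demand in terms of Ps becomes xd = 1111.5 − 6.5(Ps − 31) = 1313 - 6.5Ps. Setting this equal to supply: 1313 - 6.5Ps = -764 + 9Ps, so Ps = 134.
Buyers pay Pb = 134 − 31 = 103; x' = -764 + 9·134 = 442.
Government outlay = subsidy × quantity = 31 × 442 = 13702.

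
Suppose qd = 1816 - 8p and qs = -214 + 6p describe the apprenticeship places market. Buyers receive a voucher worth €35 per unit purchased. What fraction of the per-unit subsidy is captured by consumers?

Consumer share = 3/7

Pre-subsidy: 1816 - 8p = -214 + 6p gives p* = 145, q* = 656.
With the rebate, buyers effectively pay pb = ps − 35, where ps is the price sellers receive.
Demand in terms of ps becomes qd = 1816 − 8(ps − 35) = 2096 - 8ps. Setting this equal to supply: 2096 - 8ps = -214 + 6ps, so ps = 165.
Buyers pay pb = 165 − 35 = 130; q' = -214 + 6·165 = 776.
Buyers' price falls by p* − pb = 145 − 130 = 15; sellers' price rises by ps − p* = 165 − 145 = 20.
So consumers capture 15/35 = 3/7 of each unit of subsidy.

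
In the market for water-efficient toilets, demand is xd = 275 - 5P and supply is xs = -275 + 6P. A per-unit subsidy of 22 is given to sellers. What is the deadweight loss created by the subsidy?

Deadweight loss = 660

Pre-subsidy: 275 - 5P = -275 + 6P gives P* = 50, x* = 25.
With the subsidy, sellers receive Ps = Pb + 22 for each unit, where Pb is the price buyers pay.
Supply in terms of Pb becomes xs = -275 + 6(Pb + 22) = -143 + 6Pb. Setting this equal to demand: 275 - 5Pb = -143 + 6Pb, so Pb = 38.
Sellers receive Ps = 38 + 22 = 60; x' = 275 − 5·38 = 85.
The subsidy expands output by 85 − 25 = 60 past the efficient level; on those units the gap between marginal cost and willingness to pay runs from 0 up to 22.
DWL = ½ × 22 × 60 = 660.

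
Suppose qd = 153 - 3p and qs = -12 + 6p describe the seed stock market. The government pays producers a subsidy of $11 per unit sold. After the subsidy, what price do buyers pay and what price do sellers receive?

Pre-subsidy: 153 - 3p = -12 + 6p gives p* = 55/3, q* = 98.
With the subsidy, sellers receive ps = pb + 11 for each unit, where pb is the price buyers pay.
Supply in terms of pb becomes qs = -12 + 6(pb + 11) = 54 + 6pb. Setting this equal to demand: 153 - 3pb = 54 + 6pb, so pb = 11.
Sellers receive ps = 11 + 11 = 22; q' = 153 − 3·11 = 120.

Buyers pay $11; sellers receive $22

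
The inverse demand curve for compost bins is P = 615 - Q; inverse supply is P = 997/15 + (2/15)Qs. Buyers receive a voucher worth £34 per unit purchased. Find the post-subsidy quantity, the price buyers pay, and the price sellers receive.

Q' = 514; buyers pay £101; sellers receive £135

Pre-subsidy: 615 - Q = 997/15 + (2/15)Q gives Q* = 484 and P* = 131.
With the rebate, buyers effectively pay Pb = Ps − 34, where Ps is the price sellers receive.
On the curves, Pb = 615 - Q and Ps = 997/15 + (2/15)Q; the wedge Ps − Pb = 34 gives 997/15 + (2/15)Q − (615 - Q) = 34, so Q' = 514.
Then Pb = 615 − 1·514 = 101 and Ps = 997/15 + (2/15)·514 = 135.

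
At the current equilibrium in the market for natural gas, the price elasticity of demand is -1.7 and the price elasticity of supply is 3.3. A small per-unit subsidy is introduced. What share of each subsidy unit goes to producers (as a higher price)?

Producer share = 0.34

For a small subsidy around the equilibrium, the benefit split depends on the relative slopes, which at a point are proportional to the elasticities.
Buyer share = εs/(εs + |εd|) = 3.3/(3.3 + 1.7) = 0.66; seller share = |εd|/(εs + |εd|) = 0.34.
So producers capture 0.34 of the subsidy.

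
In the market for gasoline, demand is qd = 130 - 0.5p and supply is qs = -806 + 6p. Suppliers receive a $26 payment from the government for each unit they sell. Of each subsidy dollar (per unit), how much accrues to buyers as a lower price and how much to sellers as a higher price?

Pre-subsidy: 130 - 0.5p = -806 + 6p gives p* = 144, q* = 58.
With the subsidy, sellers receive ps = pb + 26 for each unit, where pb is the price buyers pay.
Supply in terms of pb becomes qs = -806 + 6(pb + 26) = -650 + 6pb. Setting this equal to demand: 130 - 0.5pb = -650 + 6pb, so pb = 120.
Sellers receive ps = 120 + 26 = 146; q' = 130 − 0.5·120 = 70.
Buyers' price falls by p* − pb = 144 − 120 = 24; sellers' price rises by ps − p* = 146 − 144 = 2.

Buyers gain $24 per unit; sellers gain $2 per unit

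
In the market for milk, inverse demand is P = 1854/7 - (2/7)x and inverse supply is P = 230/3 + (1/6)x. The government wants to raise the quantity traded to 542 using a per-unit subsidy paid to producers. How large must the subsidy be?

At x = 542, from the demand curve buyers pay Pb = 1854/7 − (2/7)·542 = 110; from the supply curve sellers need Ps = 230/3 + (1/6)·542 = 167.
The subsidy must fill the gap: s = Ps − Pb = 167 − 110 = 57.

Required subsidy s = 57 per unit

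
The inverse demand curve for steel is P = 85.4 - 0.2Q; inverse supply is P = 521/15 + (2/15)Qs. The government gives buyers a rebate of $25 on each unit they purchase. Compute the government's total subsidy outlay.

Pre-subsidy: 85.4 - 0.2Q = 521/15 + (2/15)Q gives Q* = 152 and P* = 55.
With the rebate, buyers effectively pay Pb = Ps − 25, where Ps is the price sellers receive.
On the curves, Pb = 85.4 - 0.2Q and Ps = 521/15 + (2/15)Q; the wedge Ps − Pb = 25 gives 521/15 + (2/15)Q − (85.4 - 0.2Q) = 25, so Q' = 227.
Then Pb = 85.4 − 0.2·227 = 40 and Ps = 521/15 + (2/15)·227 = 65.
Government outlay = subsidy × quantity = 25 × 227 = 5675.

Government cost = $5675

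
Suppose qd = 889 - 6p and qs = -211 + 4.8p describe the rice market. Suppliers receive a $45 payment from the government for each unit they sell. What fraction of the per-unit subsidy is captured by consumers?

Pre-subsidy: 889 - 6p = -211 + 4.8p gives p* = 2750/27, q* = 2501/9.
With the subsidy, sellers receive ps = pb + 45 for each unit, where pb is the price buyers pay.
Supply in terms of pb becomes qs = -211 + 4.8(pb + 45) = 5 + 4.8pb. Setting this equal to demand: 889 - 6pb = 5 + 4.8pb, so pb = 2210/27.
Sellers receive ps = 2210/27 + 45 = 3425/27; q' = 889 − 6·(2210/27) = 3581/9.
Buyers' price falls by p* − pb = 2750/27 − 2210/27 = 20; sellers' price rises by ps − p* = 3425/27 − 2750/27 = 25.
So consumers capture 20/45 = 4/9 of each unit of subsidy.

Consumer share = 4/9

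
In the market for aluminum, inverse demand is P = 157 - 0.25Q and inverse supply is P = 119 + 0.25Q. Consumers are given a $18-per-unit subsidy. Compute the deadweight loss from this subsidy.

Pre-subsidy: 157 - 0.25Q = 119 + 0.25Q gives Q* = 76 and P* = 138.
With the rebate, buyers effectively pay Pb = Ps − 18, where Ps is the price sellers receive.
On the curves, Pb = 157 - 0.25Q and Ps = 119 + 0.25Q; the wedge Ps − Pb = 18 gives 119 + 0.25Q − (157 - 0.25Q) = 18, so Q' = 112.
Then Pb = 157 − 0.25·112 = 129 and Ps = 119 + 0.25·112 = 147.
The subsidy expands output by 112 − 76 = 36 past the efficient level; on those units the gap between marginal cost and willingness to pay runs from 0 up to 18.
DWL = ½ × 18 × 36 = 324.

Deadweight loss = $324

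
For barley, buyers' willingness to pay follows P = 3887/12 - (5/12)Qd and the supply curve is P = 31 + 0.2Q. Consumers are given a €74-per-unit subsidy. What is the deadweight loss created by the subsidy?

Pre-subsidy: 3887/12 - (5/12)Q = 31 + 0.2Q gives Q* = 475 and P* = 126.
With the rebate, buyers effectively pay Pb = Ps − 74, where Ps is the price sellers receive.
On the curves, Pb = 3887/12 - (5/12)Q and Ps = 31 + 0.2Q; the wedge Ps − Pb = 74 gives 31 + 0.2Q − (3887/12 - (5/12)Q) = 74, so Q' = 595.
Then Pb = 3887/12 − (5/12)·595 = 76 and Ps = 31 + 0.2·595 = 150.
The subsidy expands output by 595 − 475 = 120 past the efficient level; on those units the gap between marginal cost and willingness to pay runs from 0 up to 74.
DWL = ½ × 74 × 120 = 4440.

Deadweight loss = €4440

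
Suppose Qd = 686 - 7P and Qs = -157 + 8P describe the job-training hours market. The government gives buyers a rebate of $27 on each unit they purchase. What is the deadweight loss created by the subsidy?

Deadweight loss = $1360.8

Pre-subsidy: 686 - 7P = -157 + 8P gives P* = 56.2, Q* = 292.6.
With the rebate, buyers effectively pay Pb = Ps − 27, where Ps is the price sellers receive.
Demand in terms of Ps becomes Qd = 686 − 7(Ps − 27) = 875 - 7Ps. Setting this equal to supply: 875 - 7Ps = -157 + 8Ps, so Ps = 68.8.
Buyers pay Pb = 68.8 − 27 = 41.8; Q' = -157 + 8·68.8 = 393.4.
The subsidy expands output by 393.4 − 292.6 = 100.8 past the efficient level; on those units the gap between marginal cost and willingness to pay runs from 0 up to 27.
DWL = ½ × 27 × 100.8 = 1360.8.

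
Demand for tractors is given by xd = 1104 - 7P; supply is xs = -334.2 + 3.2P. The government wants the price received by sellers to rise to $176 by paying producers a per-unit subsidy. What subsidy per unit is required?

At a seller price of 176, quantity supplied is -334.2 + 3.2·176 = 229.
Buyers absorb 229 only when they pay Pb with 1104 − 7·Pb = 229, i.e. Pb = 125.
s = Ps − Pb = 176 − 125 = 51.

Required subsidy s = $51 per unit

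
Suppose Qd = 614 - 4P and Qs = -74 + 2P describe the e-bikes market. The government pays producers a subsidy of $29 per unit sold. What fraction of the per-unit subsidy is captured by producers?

Pre-subsidy: 614 - 4P = -74 + 2P gives P* = 344/3, Q* = 466/3.
With the subsidy, sellers receive Ps = Pb + 29 for each unit, where Pb is the price buyers pay.
Supply in terms of Pb becomes Qs = -74 + 2(Pb + 29) = -16 + 2Pb. Setting this equal to demand: 614 - 4Pb = -16 + 2Pb, so Pb = 105.
Sellers receive Ps = 105 + 29 = 134; Q' = 614 − 4·105 = 194.
Buyers' price falls by P* − Pb = 344/3 − 105 = 29/3; sellers' price rises by Ps − P* = 134 − 344/3 = 58/3.
So producers capture (58/3)/29 = 2/3 of each unit of subsidy.

Producer share = 2/3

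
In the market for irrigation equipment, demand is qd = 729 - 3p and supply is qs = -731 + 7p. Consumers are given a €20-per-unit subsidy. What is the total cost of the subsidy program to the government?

Pre-subsidy: 729 - 3p = -731 + 7p gives p* = 146, q* = 291.
With the rebate, buyers effectively pay pb = ps − 20, where ps is the price sellers receive.
Demand in terms of ps becomes qd = 729 − 3(ps − 20) = 789 - 3ps. Setting this equal to supply: 789 - 3ps = -731 + 7ps, so ps = 152.
Buyers pay pb = 152 − 20 = 132; q' = -731 + 7·152 = 333.
Government outlay = subsidy × quantity = 20 × 333 = 6660.

Government cost = €6660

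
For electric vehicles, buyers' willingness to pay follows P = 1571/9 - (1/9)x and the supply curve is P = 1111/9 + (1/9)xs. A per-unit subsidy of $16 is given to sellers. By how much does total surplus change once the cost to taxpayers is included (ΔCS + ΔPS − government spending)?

Pre-subsidy: 1571/9 - (1/9)x = 1111/9 + (1/9)x gives x* = 230 and P* = 149.
With the subsidy, sellers receive Ps = Pb + 16 for each unit, where Pb is the price buyers pay.
On the curves, Pb = 1571/9 - (1/9)x and Ps = 1111/9 + (1/9)x; the wedge Ps − Pb = 16 gives 1111/9 + (1/9)x − (1571/9 - (1/9)x) = 16, so x' = 302.
Then Pb = 1571/9 − (1/9)·302 = 141 and Ps = 1111/9 + (1/9)·302 = 157.
ΔCS = ½(230 + 302)(149 − 141) = 2128; ΔPS = ½(230 + 302)(157 − 149) = 2128.
Government spending = 16 × 302 = 4832.
Net change = 2128 + 2128 − 4832 = -576. The loss equals the DWL triangle ½·16·72.

Net change in total surplus = -$576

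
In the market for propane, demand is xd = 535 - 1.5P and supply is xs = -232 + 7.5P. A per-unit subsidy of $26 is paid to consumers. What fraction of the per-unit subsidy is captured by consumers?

Pre-subsidy: 535 - 1.5P = -232 + 7.5P gives P* = 767/9, x* = 2443/6.
With the rebate, buyers effectively pay Pb = Ps − 26, where Ps is the price sellers receive.
Demand in terms of Ps becomes xd = 535 − 1.5(Ps − 26) = 574 - 1.5Ps. Setting this equal to supply: 574 - 1.5Ps = -232 + 7.5Ps, so Ps = 806/9.
Buyers pay Pb = 806/9 − 26 = 572/9; x' = -232 + 7.5·(806/9) = 1319/3.
Buyers' price falls by P* − Pb = 767/9 − 572/9 = 65/3; sellers' price rises by Ps − P* = 806/9 − 767/9 = 13/3.
So consumers capture (65/3)/26 = 5/6 of each unit of subsidy.

Consumer share = 5/6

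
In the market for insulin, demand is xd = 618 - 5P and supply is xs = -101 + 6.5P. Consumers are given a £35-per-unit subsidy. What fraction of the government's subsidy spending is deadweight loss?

Pre-subsidy: 618 - 5P = -101 + 6.5P gives P* = 1438/23, x* = 7024/23.
With the rebate, buyers effectively pay Pb = Ps − 35, where Ps is the price sellers receive.
Demand in terms of Ps becomes xd = 618 − 5(Ps − 35) = 793 - 5Ps. Setting this equal to supply: 793 - 5Ps = -101 + 6.5Ps, so Ps = 1788/23.
Buyers pay Pb = 1788/23 − 35 = 983/23; x' = -101 + 6.5·(1788/23) = 9299/23.
ΔCS = ½(7024/23 + 9299/23)(1438/23 − 983/23) = 7426965/1058; ΔPS = ½(7024/23 + 9299/23)(1788/23 − 1438/23) = 2856525/529.
Government spending = 35 × 9299/23 = 325465/23.
DWL = ½ × 35 × (9299/23 − 7024/23) = 79625/46; fraction = (79625/46) / (325465/23) = 2275/18598.

DWL / government spending = 2275/18598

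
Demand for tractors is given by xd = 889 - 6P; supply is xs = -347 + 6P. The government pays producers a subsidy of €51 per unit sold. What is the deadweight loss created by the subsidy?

Pre-subsidy: 889 - 6P = -347 + 6P gives P* = 103, x* = 271.
With the subsidy, sellers receive Ps = Pb + 51 for each unit, where Pb is the price buyers pay.
Supply in terms of Pb becomes xs = -347 + 6(Pb + 51) = -41 + 6Pb. Setting this equal to demand: 889 - 6Pb = -41 + 6Pb, so Pb = 77.5.
Sellers receive Ps = 77.5 + 51 = 128.5; x' = 889 − 6·77.5 = 424.
The subsidy expands output by 424 − 271 = 153 past the efficient level; on those units the gap between marginal cost and willingness to pay runs from 0 up to 51.
DWL = ½ × 51 × 153 = 3901.5.

Deadweight loss = €3901.5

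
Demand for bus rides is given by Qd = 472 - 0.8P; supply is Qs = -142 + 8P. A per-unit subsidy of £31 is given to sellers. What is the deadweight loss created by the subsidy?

Pre-subsidy: 472 - 0.8P = -142 + 8P gives P* = 1535/22, Q* = 4578/11.
With the subsidy, sellers receive Ps = Pb + 31 for each unit, where Pb is the price buyers pay.
Supply in terms of Pb becomes Qs = -142 + 8(Pb + 31) = 106 + 8Pb. Setting this equal to demand: 472 - 0.8Pb = 106 + 8Pb, so Pb = 915/22.
Sellers receive Ps = 915/22 + 31 = 1597/22; Q' = 472 − 0.8·(915/22) = 4826/11.
The subsidy expands output by 4826/11 − 4578/11 = 248/11 past the efficient level; on those units the gap between marginal cost and willingness to pay runs from 0 up to 31.
DWL = ½ × 31 × 248/11 = 3844/11.

Deadweight loss = 3844/11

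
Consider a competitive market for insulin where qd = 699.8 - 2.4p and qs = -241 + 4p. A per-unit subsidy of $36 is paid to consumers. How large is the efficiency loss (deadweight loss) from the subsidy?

Pre-subsidy: 699.8 - 2.4p = -241 + 4p gives p* = 147, q* = 347.
With the rebate, buyers effectively pay pb = ps − 36, where ps is the price sellers receive.
Demand in terms of ps becomes qd = 699.8 − 2.4(ps − 36) = 786.2 - 2.4ps. Setting this equal to supply: 786.2 - 2.4ps = -241 + 4ps, so ps = 160.5.
Buyers pay pb = 160.5 − 36 = 124.5; q' = -241 + 4·160.5 = 401.
The subsidy expands output by 401 − 347 = 54 past the efficient level; on those units the gap between marginal cost and willingness to pay runs from 0 up to 36.
DWL = ½ × 36 × 54 = 972.

Deadweight loss = $972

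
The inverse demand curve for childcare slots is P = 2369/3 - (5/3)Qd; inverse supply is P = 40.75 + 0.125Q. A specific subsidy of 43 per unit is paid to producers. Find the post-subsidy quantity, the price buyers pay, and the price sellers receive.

Pre-subsidy: 2369/3 - (5/3)Q = 40.75 + 0.125Q gives Q* = 418 and P* = 93.
With the subsidy, sellers receive Ps = Pb + 43 for each unit, where Pb is the price buyers pay.
On the curves, Pb = 2369/3 - (5/3)Q and Ps = 40.75 + 0.125Q; the wedge Ps − Pb = 43 gives 40.75 + 0.125Q − (2369/3 - (5/3)Q) = 43, so Q' = 442.
Then Pb = 2369/3 − (5/3)·442 = 53 and Ps = 40.75 + 0.125·442 = 96.

Q' = 442; buyers pay 53; sellers receive 96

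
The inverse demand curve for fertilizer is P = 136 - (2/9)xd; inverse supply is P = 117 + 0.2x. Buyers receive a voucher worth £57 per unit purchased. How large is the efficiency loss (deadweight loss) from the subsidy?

Deadweight loss = £3847.5

Pre-subsidy: 136 - (2/9)x = 117 + 0.2x gives x* = 45 and P* = 126.
With the rebate, buyers effectively pay Pb = Ps − 57, where Ps is the price sellers receive.
On the curves, Pb = 136 - (2/9)x and Ps = 117 + 0.2x; the wedge Ps − Pb = 57 gives 117 + 0.2x − (136 - (2/9)x) = 57, so x' = 180.
Then Pb = 136 − (2/9)·180 = 96 and Ps = 117 + 0.2·180 = 153.
The subsidy expands output by 180 − 45 = 135 past the efficient level; on those units the gap between marginal cost and willingness to pay runs from 0 up to 57.
DWL = ½ × 57 × 135 = 3847.5.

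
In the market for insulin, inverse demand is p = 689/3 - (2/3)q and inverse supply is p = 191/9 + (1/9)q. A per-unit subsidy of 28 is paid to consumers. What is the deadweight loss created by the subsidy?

Pre-subsidy: 689/3 - (2/3)q = 191/9 + (1/9)q gives q* = 268 and p* = 51.
With the rebate, buyers effectively pay pb = ps − 28, where ps is the price sellers receive.
On the curves, pb = 689/3 - (2/3)q and ps = 191/9 + (1/9)q; the wedge ps − pb = 28 gives 191/9 + (1/9)q − (689/3 - (2/3)q) = 28, so q' = 304.
Then pb = 689/3 − (2/3)·304 = 27 and ps = 191/9 + (1/9)·304 = 55.
The subsidy expands output by 304 − 268 = 36 past the efficient level; on those units the gap between marginal cost and willingness to pay runs from 0 up to 28.
DWL = ½ × 28 × 36 = 504.

Deadweight loss = 504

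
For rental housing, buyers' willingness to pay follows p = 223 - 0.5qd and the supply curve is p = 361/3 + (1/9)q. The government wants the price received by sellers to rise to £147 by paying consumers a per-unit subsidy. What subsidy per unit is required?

At a seller price of 147, quantity supplied is -1083 + 9·147 = 240.
Buyers absorb 240 only when they pay pb = 223 − 0.5·240 = 103.
s = ps − pb = 147 − 103 = 44.

Required subsidy s = £44 per unit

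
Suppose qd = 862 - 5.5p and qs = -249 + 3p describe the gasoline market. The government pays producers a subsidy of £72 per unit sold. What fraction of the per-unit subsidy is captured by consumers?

Consumer share = 6/17

Pre-subsidy: 862 - 5.5p = -249 + 3p gives p* = 2222/17, q* = 2433/17.
With the subsidy, sellers receive ps = pb + 72 for each unit, where pb is the price buyers pay.
Supply in terms of pb becomes qs = -249 + 3(pb + 72) = -33 + 3pb. Setting this equal to demand: 862 - 5.5pb = -33 + 3pb, so pb = 1790/17.
Sellers receive ps = 1790/17 + 72 = 3014/17; q' = 862 − 5.5·(1790/17) = 4809/17.
Buyers' price falls by p* − pb = 2222/17 − 1790/17 = 432/17; sellers' price rises by ps − p* = 3014/17 − 2222/17 = 792/17.
So consumers capture (432/17)/72 = 6/17 of each unit of subsidy.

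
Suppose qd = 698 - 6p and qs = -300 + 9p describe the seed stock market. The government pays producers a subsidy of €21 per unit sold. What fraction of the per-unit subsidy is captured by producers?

Producer share = 0.4

Pre-subsidy: 698 - 6p = -300 + 9p gives p* = 998/15, q* = 298.8.
With the subsidy, sellers receive ps = pb + 21 for each unit, where pb is the price buyers pay.
Supply in terms of pb becomes qs = -300 + 9(pb + 21) = -111 + 9pb. Setting this equal to demand: 698 - 6pb = -111 + 9pb, so pb = 809/15.
Sellers receive ps = 809/15 + 21 = 1124/15; q' = 698 − 6·(809/15) = 374.4.
Buyers' price falls by p* − pb = 998/15 − 809/15 = 12.6; sellers' price rises by ps − p* = 1124/15 − 998/15 = 8.4.
So producers capture 8.4/21 = 0.4 of each unit of subsidy.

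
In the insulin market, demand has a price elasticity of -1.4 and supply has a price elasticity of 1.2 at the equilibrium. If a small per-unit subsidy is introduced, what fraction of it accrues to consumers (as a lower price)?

Consumer share = 6/13

For a small subsidy around the equilibrium, the benefit split depends on the relative slopes, which at a point are proportional to the elasticities.
Buyer share = εs/(εs + |εd|) = 1.2/(1.2 + 1.4) = 6/13; seller share = |εd|/(εs + |εd|) = 7/13.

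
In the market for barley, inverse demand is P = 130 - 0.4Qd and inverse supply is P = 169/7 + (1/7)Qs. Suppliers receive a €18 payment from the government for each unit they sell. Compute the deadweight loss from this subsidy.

Pre-subsidy: 130 - 0.4Q = 169/7 + (1/7)Q gives Q* = 195 and P* = 52.
With the subsidy, sellers receive Ps = Pb + 18 for each unit, where Pb is the price buyers pay.
On the curves, Pb = 130 - 0.4Q and Ps = 169/7 + (1/7)Q; the wedge Ps − Pb = 18 gives 169/7 + (1/7)Q − (130 - 0.4Q) = 18, so Q' = 4335/19.
Then Pb = 130 − 0.4·(4335/19) = 736/19 and Ps = 169/7 + (1/7)·(4335/19) = 1078/19.
The subsidy expands output by 4335/19 − 195 = 630/19 past the efficient level; on those units the gap between marginal cost and willingness to pay runs from 0 up to 18.
DWL = ½ × 18 × 630/19 = 5670/19.

Deadweight loss = 5670/19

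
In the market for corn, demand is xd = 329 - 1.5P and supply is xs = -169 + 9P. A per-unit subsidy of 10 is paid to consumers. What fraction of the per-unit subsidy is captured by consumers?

Pre-subsidy: 329 - 1.5P = -169 + 9P gives P* = 332/7, x* = 1805/7.
With the rebate, buyers effectively pay Pb = Ps − 10, where Ps is the price sellers receive.
Demand in terms of Ps becomes xd = 329 − 1.5(Ps − 10) = 344 - 1.5Ps. Setting this equal to supply: 344 - 1.5Ps = -169 + 9Ps, so Ps = 342/7.
Buyers pay Pb = 342/7 − 10 = 272/7; x' = -169 + 9·(342/7) = 1895/7.
Buyers' price falls by P* − Pb = 332/7 − 272/7 = 60/7; sellers' price rises by Ps − P* = 342/7 − 332/7 = 10/7.
So consumers capture (60/7)/10 = 6/7 of each unit of subsidy.

Consumer share = 6/7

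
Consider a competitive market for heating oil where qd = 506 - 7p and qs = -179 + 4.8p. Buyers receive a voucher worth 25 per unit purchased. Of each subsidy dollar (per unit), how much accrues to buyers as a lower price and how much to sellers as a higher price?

Buyers gain 600/59 per unit; sellers gain 875/59 per unit

Pre-subsidy: 506 - 7p = -179 + 4.8p gives p* = 3425/59, q* = 5879/59.
With the rebate, buyers effectively pay pb = ps − 25, where ps is the price sellers receive.
Demand in terms of ps becomes qd = 506 − 7(ps − 25) = 681 - 7ps. Setting this equal to supply: 681 - 7ps = -179 + 4.8ps, so ps = 4300/59.
Buyers pay pb = 4300/59 − 25 = 2825/59; q' = -179 + 4.8·(4300/59) = 10079/59.
Buyers' price falls by p* − pb = 3425/59 − 2825/59 = 600/59; sellers' price rises by ps − p* = 4300/59 − 3425/59 = 875/59.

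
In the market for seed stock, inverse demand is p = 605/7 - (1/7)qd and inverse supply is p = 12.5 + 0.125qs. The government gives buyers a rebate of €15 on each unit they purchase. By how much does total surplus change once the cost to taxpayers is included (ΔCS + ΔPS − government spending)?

Pre-subsidy: 605/7 - (1/7)q = 12.5 + 0.125q gives q* = 276 and p* = 47.
With the rebate, buyers effectively pay pb = ps − 15, where ps is the price sellers receive.
On the curves, pb = 605/7 - (1/7)q and ps = 12.5 + 0.125q; the wedge ps − pb = 15 gives 12.5 + 0.125q − (605/7 - (1/7)q) = 15, so q' = 332.
Then pb = 605/7 − (1/7)·332 = 39 and ps = 12.5 + 0.125·332 = 54.
ΔCS = ½(276 + 332)(47 − 39) = 2432; ΔPS = ½(276 + 332)(54 − 47) = 2128.
Government spending = 15 × 332 = 4980.
Net change = 2432 + 2128 − 4980 = -420. The loss equals the DWL triangle ½·15·56.

Net change in total surplus = -€420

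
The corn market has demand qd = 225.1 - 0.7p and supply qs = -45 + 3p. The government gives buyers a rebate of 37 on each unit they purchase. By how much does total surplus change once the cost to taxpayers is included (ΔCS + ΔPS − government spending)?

Pre-subsidy: 225.1 - 0.7p = -45 + 3p gives p* = 73, q* = 174.
With the rebate, buyers effectively pay pb = ps − 37, where ps is the price sellers receive.
Demand in terms of ps becomes qd = 225.1 − 0.7(ps − 37) = 251 - 0.7ps. Setting this equal to supply: 251 - 0.7ps = -45 + 3ps, so ps = 80.
Buyers pay pb = 80 − 37 = 43; q' = -45 + 3·80 = 195.
ΔCS = ½(174 + 195)(73 − 43) = 5535; ΔPS = ½(174 + 195)(80 − 73) = 1291.5.
Government spending = 37 × 195 = 7215.
Net change = 5535 + 1291.5 − 7215 = -388.5. The loss equals the DWL triangle ½·37·21.

Net change in total surplus = -388.5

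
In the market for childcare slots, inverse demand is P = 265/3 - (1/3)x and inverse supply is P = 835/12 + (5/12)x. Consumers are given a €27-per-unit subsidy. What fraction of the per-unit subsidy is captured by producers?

Pre-subsidy: 265/3 - (1/3)x = 835/12 + (5/12)x gives x* = 25 and P* = 80.
With the rebate, buyers effectively pay Pb = Ps − 27, where Ps is the price sellers receive.
On the curves, Pb = 265/3 - (1/3)x and Ps = 835/12 + (5/12)x; the wedge Ps − Pb = 27 gives 835/12 + (5/12)x − (265/3 - (1/3)x) = 27, so x' = 61.
Then Pb = 265/3 − (1/3)·61 = 68 and Ps = 835/12 + (5/12)·61 = 95.
Buyers' price falls by P* − Pb = 80 − 68 = 12; sellers' price rises by Ps − P* = 95 − 80 = 15.
So producers capture 15/27 = 5/9 of each unit of subsidy.

Producer share = 5/9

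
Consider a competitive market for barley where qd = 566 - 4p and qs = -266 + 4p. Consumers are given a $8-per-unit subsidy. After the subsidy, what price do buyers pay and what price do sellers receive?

Pre-subsidy: 566 - 4p = -266 + 4p gives p* = 104, q* = 150.
With the rebate, buyers effectively pay pb = ps − 8, where ps is the price sellers receive.
Demand in terms of ps becomes qd = 566 − 4(ps − 8) = 598 - 4ps. Setting this equal to supply: 598 - 4ps = -266 + 4ps, so ps = 108.
Buyers pay pb = 108 − 8 = 100; q' = -266 + 4·108 = 166.

Buyers pay $100; sellers receive $108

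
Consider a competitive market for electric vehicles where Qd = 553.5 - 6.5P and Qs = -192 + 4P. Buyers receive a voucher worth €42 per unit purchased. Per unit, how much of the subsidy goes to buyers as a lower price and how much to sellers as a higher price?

Pre-subsidy: 553.5 - 6.5P = -192 + 4P gives P* = 71, Q* = 92.
With the rebate, buyers effectively pay Pb = Ps − 42, where Ps is the price sellers receive.
Demand in terms of Ps becomes Qd = 553.5 − 6.5(Ps − 42) = 826.5 - 6.5Ps. Setting this equal to supply: 826.5 - 6.5Ps = -192 + 4Ps, so Ps = 97.
Buyers pay Pb = 97 − 42 = 55; Q' = -192 + 4·97 = 196.
Buyers' price falls by P* − Pb = 71 − 55 = 16; sellers' price rises by Ps − P* = 97 − 71 = 26.

Buyers gain €16 per unit; sellers gain €26 per unit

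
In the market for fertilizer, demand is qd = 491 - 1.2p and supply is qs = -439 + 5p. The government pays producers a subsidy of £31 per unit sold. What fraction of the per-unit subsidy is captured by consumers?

Pre-subsidy: 491 - 1.2p = -439 + 5p gives p* = 150, q* = 311.
With the subsidy, sellers receive ps = pb + 31 for each unit, where pb is the price buyers pay.
Supply in terms of pb becomes qs = -439 + 5(pb + 31) = -284 + 5pb. Setting this equal to demand: 491 - 1.2pb = -284 + 5pb, so pb = 125.
Sellers receive ps = 125 + 31 = 156; q' = 491 − 1.2·125 = 341.
Buyers' price falls by p* − pb = 150 − 125 = 25; sellers' price rises by ps − p* = 156 − 150 = 6.
So consumers capture 25/31 = 25/31 of each unit of subsidy.

Consumer share = 25/31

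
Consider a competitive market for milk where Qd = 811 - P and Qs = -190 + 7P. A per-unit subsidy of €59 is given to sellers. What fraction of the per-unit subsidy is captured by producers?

Pre-subsidy: 811 - P = -190 + 7P gives P* = 125.125, Q* = 685.875.
With the subsidy, sellers receive Ps = Pb + 59 for each unit, where Pb is the price buyers pay.
Supply in terms of Pb becomes Qs = -190 + 7(Pb + 59) = 223 + 7Pb. Setting this equal to demand: 811 - Pb = 223 + 7Pb, so Pb = 73.5.
Sellers receive Ps = 73.5 + 59 = 132.5; Q' = 811 − 1·73.5 = 737.5.
Buyers' price falls by P* − Pb = 125.125 − 73.5 = 51.625; sellers' price rises by Ps − P* = 132.5 − 125.125 = 7.375.
So producers capture 7.375/59 = 0.125 of each unit of subsidy.

Producer share = 0.125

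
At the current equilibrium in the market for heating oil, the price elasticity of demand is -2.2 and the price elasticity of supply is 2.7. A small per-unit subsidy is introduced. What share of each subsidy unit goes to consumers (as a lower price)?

For a small subsidy around the equilibrium, the benefit split depends on the relative slopes, which at a point are proportional to the elasticities.
Buyer share = εs/(εs + |εd|) = 2.7/(2.7 + 2.2) = 27/49; seller share = |εd|/(εs + |εd|) = 22/49.

Consumer share = 27/49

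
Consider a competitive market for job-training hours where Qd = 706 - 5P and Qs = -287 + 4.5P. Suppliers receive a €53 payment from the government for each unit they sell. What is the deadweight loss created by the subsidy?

Pre-subsidy: 706 - 5P = -287 + 4.5P gives P* = 1986/19, Q* = 3484/19.
With the subsidy, sellers receive Ps = Pb + 53 for each unit, where Pb is the price buyers pay.
Supply in terms of Pb becomes Qs = -287 + 4.5(Pb + 53) = -48.5 + 4.5Pb. Setting this equal to demand: 706 - 5Pb = -48.5 + 4.5Pb, so Pb = 1509/19.
Sellers receive Ps = 1509/19 + 53 = 2516/19; Q' = 706 − 5·(1509/19) = 5869/19.
The subsidy expands output by 5869/19 − 3484/19 = 2385/19 past the efficient level; on those units the gap between marginal cost and willingness to pay runs from 0 up to 53.
DWL = ½ × 53 × 2385/19 = 126405/38.

Deadweight loss = 126405/38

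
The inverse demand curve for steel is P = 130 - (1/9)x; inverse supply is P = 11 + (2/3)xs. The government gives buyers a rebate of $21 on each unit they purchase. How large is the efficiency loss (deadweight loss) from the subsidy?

Pre-subsidy: 130 - (1/9)x = 11 + (2/3)x gives x* = 153 and P* = 113.
With the rebate, buyers effectively pay Pb = Ps − 21, where Ps is the price sellers receive.
On the curves, Pb = 130 - (1/9)x and Ps = 11 + (2/3)x; the wedge Ps − Pb = 21 gives 11 + (2/3)x − (130 - (1/9)x) = 21, so x' = 180.
Then Pb = 130 − (1/9)·180 = 110 and Ps = 11 + (2/3)·180 = 131.
The subsidy expands output by 180 − 153 = 27 past the efficient level; on those units the gap between marginal cost and willingness to pay runs from 0 up to 21.
DWL = ½ × 21 × 27 = 283.5.

Deadweight loss = $283.5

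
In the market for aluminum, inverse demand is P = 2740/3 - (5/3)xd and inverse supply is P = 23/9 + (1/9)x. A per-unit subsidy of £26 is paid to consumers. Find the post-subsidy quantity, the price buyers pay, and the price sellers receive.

x' = 526.9375; buyers pay 1685/48; sellers receive 2933/48

Pre-subsidy: 2740/3 - (5/3)x = 23/9 + (1/9)x gives x* = 512.3125 and P* = 2855/48.
With the rebate, buyers effectively pay Pb = Ps − 26, where Ps is the price sellers receive.
On the curves, Pb = 2740/3 - (5/3)x and Ps = 23/9 + (1/9)x; the wedge Ps − Pb = 26 gives 23/9 + (1/9)x − (2740/3 - (5/3)x) = 26, so x' = 526.9375.
Then Pb = 2740/3 − (5/3)·526.9375 = 1685/48 and Ps = 23/9 + (1/9)·526.9375 = 2933/48.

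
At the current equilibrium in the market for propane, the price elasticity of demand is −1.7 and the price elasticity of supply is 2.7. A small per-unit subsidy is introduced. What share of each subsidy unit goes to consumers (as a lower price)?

Consumer share = 27/44

For a small subsidy around the equilibrium, the benefit split depends on the relative slopes, which at a point are proportional to the elasticities.
Buyer share = εs/(εs + |εd|) = 2.7/(2.7 + 1.7) = 27/44; seller share = |εd|/(εs + |εd|) = 17/44.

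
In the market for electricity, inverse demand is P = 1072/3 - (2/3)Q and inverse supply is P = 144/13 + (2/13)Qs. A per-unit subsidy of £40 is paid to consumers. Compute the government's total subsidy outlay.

Government cost = £18830

Pre-subsidy: 1072/3 - (2/3)Q = 144/13 + (2/13)Q gives Q* = 422 and P* = 76.
With the rebate, buyers effectively pay Pb = Ps − 40, where Ps is the price sellers receive.
On the curves, Pb = 1072/3 - (2/3)Q and Ps = 144/13 + (2/13)Q; the wedge Ps − Pb = 40 gives 144/13 + (2/13)Q − (1072/3 - (2/3)Q) = 40, so Q' = 470.75.
Then Pb = 1072/3 − (2/3)·470.75 = 43.5 and Ps = 144/13 + (2/13)·470.75 = 83.5.
Government outlay = subsidy × quantity = 40 × 470.75 = 18830.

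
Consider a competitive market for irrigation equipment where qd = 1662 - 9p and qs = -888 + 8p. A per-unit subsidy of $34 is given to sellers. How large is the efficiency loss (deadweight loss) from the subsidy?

Pre-subsidy: 1662 - 9p = -888 + 8p gives p* = 150, q* = 312.
With the subsidy, sellers receive ps = pb + 34 for each unit, where pb is the price buyers pay.
Supply in terms of pb becomes qs = -888 + 8(pb + 34) = -616 + 8pb. Setting this equal to demand: 1662 - 9pb = -616 + 8pb, so pb = 134.
Sellers receive ps = 134 + 34 = 168; q' = 1662 − 9·134 = 456.
The subsidy expands output by 456 − 312 = 144 past the efficient level; on those units the gap between marginal cost and willingness to pay runs from 0 up to 34.
DWL = ½ × 34 × 144 = 2448.

Deadweight loss = $2448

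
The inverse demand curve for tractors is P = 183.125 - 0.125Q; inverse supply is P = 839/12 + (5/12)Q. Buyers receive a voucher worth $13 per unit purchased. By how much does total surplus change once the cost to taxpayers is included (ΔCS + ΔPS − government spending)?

Net change in total surplus = -$156

Pre-subsidy: 183.125 - 0.125Q = 839/12 + (5/12)Q gives Q* = 209 and P* = 157.
With the rebate, buyers effectively pay Pb = Ps − 13, where Ps is the price sellers receive.
On the curves, Pb = 183.125 - 0.125Q and Ps = 839/12 + (5/12)Q; the wedge Ps − Pb = 13 gives 839/12 + (5/12)Q − (183.125 - 0.125Q) = 13, so Q' = 233.
Then Pb = 183.125 − 0.125·233 = 154 and Ps = 839/12 + (5/12)·233 = 167.
ΔCS = ½(209 + 233)(157 − 154) = 663; ΔPS = ½(209 + 233)(167 − 157) = 2210.
Government spending = 13 × 233 = 3029.
Net change = 663 + 2210 − 3029 = -156. The loss equals the DWL triangle ½·13·24.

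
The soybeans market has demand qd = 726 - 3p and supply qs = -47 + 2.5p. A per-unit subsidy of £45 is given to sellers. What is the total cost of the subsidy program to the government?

Pre-subsidy: 726 - 3p = -47 + 2.5p gives p* = 1546/11, q* = 3348/11.
With the subsidy, sellers receive ps = pb + 45 for each unit, where pb is the price buyers pay.
Supply in terms of pb becomes qs = -47 + 2.5(pb + 45) = 65.5 + 2.5pb. Setting this equal to demand: 726 - 3pb = 65.5 + 2.5pb, so pb = 1321/11.
Sellers receive ps = 1321/11 + 45 = 1816/11; q' = 726 − 3·(1321/11) = 4023/11.
Government outlay = subsidy × quantity = 45 × 4023/11 = 181035/11.

Government cost = 181035/11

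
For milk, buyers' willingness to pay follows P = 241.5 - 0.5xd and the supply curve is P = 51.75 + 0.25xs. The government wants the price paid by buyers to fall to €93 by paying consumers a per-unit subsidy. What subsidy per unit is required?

At a buyer price of 93, quantity demanded is 483 − 2·93 = 297.
Sellers supply 297 only when they receive Ps = 51.75 + 0.25·297 = 126.
s = Ps − Pb = 126 − 93 = 33.

Required subsidy s = €33 per unit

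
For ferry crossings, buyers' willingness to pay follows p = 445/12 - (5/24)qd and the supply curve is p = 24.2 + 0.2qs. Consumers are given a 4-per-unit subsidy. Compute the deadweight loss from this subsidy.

Deadweight loss = 960/49

Pre-subsidy: 445/12 - (5/24)q = 24.2 + 0.2q gives q* = 1546/49 and p* = 1495/49.
With the rebate, buyers effectively pay pb = ps − 4, where ps is the price sellers receive.
On the curves, pb = 445/12 - (5/24)q and ps = 24.2 + 0.2q; the wedge ps − pb = 4 gives 24.2 + 0.2q − (445/12 - (5/24)q) = 4, so q' = 2026/49.
Then pb = 445/12 − (5/24)·(2026/49) = 1395/49 and ps = 24.2 + 0.2·(2026/49) = 1591/49.
The subsidy expands output by 2026/49 − 1546/49 = 480/49 past the efficient level; on those units the gap between marginal cost and willingness to pay runs from 0 up to 4.
DWL = ½ × 4 × 480/49 = 960/49.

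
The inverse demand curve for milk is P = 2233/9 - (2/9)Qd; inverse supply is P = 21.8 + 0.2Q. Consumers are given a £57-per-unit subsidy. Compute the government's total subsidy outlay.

Government cost = £38247

Pre-subsidy: 2233/9 - (2/9)Q = 21.8 + 0.2Q gives Q* = 536 and P* = 129.
With the rebate, buyers effectively pay Pb = Ps − 57, where Ps is the price sellers receive.
On the curves, Pb = 2233/9 - (2/9)Q and Ps = 21.8 + 0.2Q; the wedge Ps − Pb = 57 gives 21.8 + 0.2Q − (2233/9 - (2/9)Q) = 57, so Q' = 671.
Then Pb = 2233/9 − (2/9)·671 = 99 and Ps = 21.8 + 0.2·671 = 156.
Government outlay = subsidy × quantity = 57 × 671 = 38247.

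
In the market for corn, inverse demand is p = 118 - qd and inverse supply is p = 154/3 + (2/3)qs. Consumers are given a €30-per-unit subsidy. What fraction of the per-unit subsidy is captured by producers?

Producer share = 0.4

Pre-subsidy: 118 - q = 154/3 + (2/3)q gives q* = 40 and p* = 78.
With the rebate, buyers effectively pay pb = ps − 30, where ps is the price sellers receive.
On the curves, pb = 118 - q and ps = 154/3 + (2/3)q; the wedge ps − pb = 30 gives 154/3 + (2/3)q − (118 - q) = 30, so q' = 58.
Then pb = 118 − 1·58 = 60 and ps = 154/3 + (2/3)·58 = 90.
Buyers' price falls by p* − pb = 78 − 60 = 18; sellers' price rises by ps − p* = 90 − 78 = 12.
So producers capture 12/30 = 0.4 of each unit of subsidy.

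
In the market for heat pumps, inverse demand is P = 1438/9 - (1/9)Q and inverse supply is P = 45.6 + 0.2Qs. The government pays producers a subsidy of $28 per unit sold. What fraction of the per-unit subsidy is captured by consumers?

Consumer share = 5/14

Pre-subsidy: 1438/9 - (1/9)Q = 45.6 + 0.2Q gives Q* = 367 and P* = 119.
With the subsidy, sellers receive Ps = Pb + 28 for each unit, where Pb is the price buyers pay.
On the curves, Pb = 1438/9 - (1/9)Q and Ps = 45.6 + 0.2Q; the wedge Ps − Pb = 28 gives 45.6 + 0.2Q − (1438/9 - (1/9)Q) = 28, so Q' = 457.
Then Pb = 1438/9 − (1/9)·457 = 109 and Ps = 45.6 + 0.2·457 = 137.
Buyers' price falls by P* − Pb = 119 − 109 = 10; sellers' price rises by Ps − P* = 137 − 119 = 18.
So consumers capture 10/28 = 5/14 of each unit of subsidy.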